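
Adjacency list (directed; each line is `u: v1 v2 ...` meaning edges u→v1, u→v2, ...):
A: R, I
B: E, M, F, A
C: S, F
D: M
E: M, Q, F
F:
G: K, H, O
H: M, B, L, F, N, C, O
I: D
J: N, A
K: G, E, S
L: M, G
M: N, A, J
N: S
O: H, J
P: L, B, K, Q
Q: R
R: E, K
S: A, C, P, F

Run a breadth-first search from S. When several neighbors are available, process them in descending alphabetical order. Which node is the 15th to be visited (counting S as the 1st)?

Visit S; enqueue P, F, C, A → queue [P, F, C, A]
Visit P; enqueue Q, L, K, B → queue [F, C, A, Q, L, K, B]
Visit F → queue [C, A, Q, L, K, B]
Visit C → queue [A, Q, L, K, B]
Visit A; enqueue R, I → queue [Q, L, K, B, R, I]
Visit Q → queue [L, K, B, R, I]
Visit L; enqueue M, G → queue [K, B, R, I, M, G]
Visit K; enqueue E → queue [B, R, I, M, G, E]
Visit B → queue [R, I, M, G, E]
Visit R → queue [I, M, G, E]
Visit I; enqueue D → queue [M, G, E, D]
Visit M; enqueue N, J → queue [G, E, D, N, J]
Visit G; enqueue O, H → queue [E, D, N, J, O, H]
Visit E → queue [D, N, J, O, H]
Visit D → queue [N, J, O, H]
Visit N → queue [J, O, H]
Visit J → queue [O, H]
Visit O → queue [H]
Visit H → queue []

Visit order: S, P, F, C, A, Q, L, K, B, R, I, M, G, E, D, N, J, O, H

D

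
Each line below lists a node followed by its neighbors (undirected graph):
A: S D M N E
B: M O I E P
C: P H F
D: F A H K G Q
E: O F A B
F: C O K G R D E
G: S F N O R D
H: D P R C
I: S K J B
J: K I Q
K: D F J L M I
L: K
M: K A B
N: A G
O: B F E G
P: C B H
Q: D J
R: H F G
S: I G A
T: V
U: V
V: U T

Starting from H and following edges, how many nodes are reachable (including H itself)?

19

BFS from H visits: H, R, P, D, C, G, F, B, Q, K, A, S, O, N, E, M, I, J, L
Reachable nodes: 19 of 22 total.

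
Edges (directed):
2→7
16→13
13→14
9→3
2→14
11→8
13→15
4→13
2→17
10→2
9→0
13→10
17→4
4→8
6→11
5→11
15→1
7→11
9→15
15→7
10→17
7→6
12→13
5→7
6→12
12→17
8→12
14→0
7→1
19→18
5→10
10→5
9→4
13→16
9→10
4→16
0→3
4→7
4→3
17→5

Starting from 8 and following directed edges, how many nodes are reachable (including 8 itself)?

17

BFS from 8 visits: 8, 12, 17, 13, 5, 4, 16, 15, 14, 10, 11, 7, 3, 1, 0, 2, 6
Reachable nodes: 17 of 20 total.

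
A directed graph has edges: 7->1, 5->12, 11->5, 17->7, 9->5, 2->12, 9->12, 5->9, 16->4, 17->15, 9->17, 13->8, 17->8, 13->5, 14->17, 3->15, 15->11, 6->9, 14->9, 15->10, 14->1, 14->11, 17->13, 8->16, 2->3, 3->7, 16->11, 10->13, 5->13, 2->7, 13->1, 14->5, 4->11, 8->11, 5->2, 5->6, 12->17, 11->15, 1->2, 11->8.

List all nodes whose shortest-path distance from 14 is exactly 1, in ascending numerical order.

Level 0: 14
Level 1: 1, 5, 9, 11, 17
Level 2: 2, 6, 7, 8, 12, 13, 15
Level 3: 3, 10, 16
Level 4: 4

1, 5, 9, 11, 17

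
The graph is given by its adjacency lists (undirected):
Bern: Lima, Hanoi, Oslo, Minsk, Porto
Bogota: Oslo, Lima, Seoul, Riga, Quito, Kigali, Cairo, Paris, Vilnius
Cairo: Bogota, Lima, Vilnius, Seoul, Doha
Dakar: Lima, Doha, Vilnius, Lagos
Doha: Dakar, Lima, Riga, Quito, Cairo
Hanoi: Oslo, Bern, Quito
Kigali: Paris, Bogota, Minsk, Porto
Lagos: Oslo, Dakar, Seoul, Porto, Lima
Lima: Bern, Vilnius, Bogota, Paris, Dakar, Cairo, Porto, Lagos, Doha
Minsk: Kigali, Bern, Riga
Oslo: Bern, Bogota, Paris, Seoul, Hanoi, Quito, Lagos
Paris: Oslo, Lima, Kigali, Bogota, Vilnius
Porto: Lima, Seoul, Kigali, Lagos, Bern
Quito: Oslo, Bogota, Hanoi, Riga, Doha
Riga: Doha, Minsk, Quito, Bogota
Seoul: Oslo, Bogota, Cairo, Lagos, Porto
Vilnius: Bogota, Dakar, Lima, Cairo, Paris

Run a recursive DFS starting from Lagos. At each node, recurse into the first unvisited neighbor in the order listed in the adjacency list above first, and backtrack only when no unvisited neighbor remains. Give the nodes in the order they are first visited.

Lagos, Oslo, Bern, Lima, Vilnius, Bogota, Seoul, Cairo, Doha, Dakar, Riga, Minsk, Kigali, Paris, Porto, Quito, Hanoi

Visit Lagos
Lagos → Oslo
Oslo → Bern
Bern → Lima
Lima → Vilnius
Vilnius → Bogota
Bogota → Seoul
Seoul → Cairo
Cairo → Doha
Doha → Dakar
Doha → Riga
Riga → Minsk
Minsk → Kigali
Kigali → Paris
Kigali → Porto
Riga → Quito
Quito → Hanoi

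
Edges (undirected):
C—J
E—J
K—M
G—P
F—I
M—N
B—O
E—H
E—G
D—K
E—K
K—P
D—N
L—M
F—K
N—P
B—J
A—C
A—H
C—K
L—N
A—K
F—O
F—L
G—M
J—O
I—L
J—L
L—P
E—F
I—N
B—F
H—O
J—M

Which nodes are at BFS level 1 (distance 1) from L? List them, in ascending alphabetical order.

F, I, J, M, N, P

Level 0: L
Level 1: F, I, J, M, N, P
Level 2: B, C, D, E, G, K, O
Level 3: A, H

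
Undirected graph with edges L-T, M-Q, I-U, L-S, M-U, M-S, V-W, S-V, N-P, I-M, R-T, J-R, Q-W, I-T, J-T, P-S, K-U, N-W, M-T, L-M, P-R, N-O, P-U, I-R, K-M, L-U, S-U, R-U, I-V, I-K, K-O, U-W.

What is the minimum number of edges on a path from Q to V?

Level 0: Q
Level 1: M, W
Level 2: I, K, L, N, S, T, U, V
Level 3: J, O, P, R
V first appears at level 2.

2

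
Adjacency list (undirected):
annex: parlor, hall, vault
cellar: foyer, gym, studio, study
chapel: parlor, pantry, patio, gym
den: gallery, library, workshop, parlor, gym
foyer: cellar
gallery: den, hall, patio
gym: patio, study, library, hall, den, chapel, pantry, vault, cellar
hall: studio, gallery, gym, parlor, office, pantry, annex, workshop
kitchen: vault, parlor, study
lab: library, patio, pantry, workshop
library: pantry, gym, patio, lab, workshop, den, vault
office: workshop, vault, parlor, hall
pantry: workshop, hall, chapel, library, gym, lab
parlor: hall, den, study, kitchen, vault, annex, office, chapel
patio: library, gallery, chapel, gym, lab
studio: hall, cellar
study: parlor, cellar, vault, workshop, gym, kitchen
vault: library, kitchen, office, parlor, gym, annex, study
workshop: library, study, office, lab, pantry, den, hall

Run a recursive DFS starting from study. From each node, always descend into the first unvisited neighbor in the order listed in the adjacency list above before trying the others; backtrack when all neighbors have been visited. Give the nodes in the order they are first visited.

Visit study
study → parlor
parlor → hall
hall → studio
studio → cellar
cellar → foyer
cellar → gym
gym → patio
patio → library
library → pantry
pantry → workshop
workshop → office
office → vault
vault → kitchen
vault → annex
workshop → lab
workshop → den
den → gallery
pantry → chapel

study → parlor → hall → studio → cellar → foyer → gym → patio → library → pantry → workshop → office → vault → kitchen → annex → lab → den → gallery → chapel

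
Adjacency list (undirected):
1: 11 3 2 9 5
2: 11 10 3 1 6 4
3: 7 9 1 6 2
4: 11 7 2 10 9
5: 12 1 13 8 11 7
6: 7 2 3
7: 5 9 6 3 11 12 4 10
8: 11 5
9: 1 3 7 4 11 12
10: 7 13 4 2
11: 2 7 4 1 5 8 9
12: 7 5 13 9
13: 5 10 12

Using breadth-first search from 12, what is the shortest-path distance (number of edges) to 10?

2

Level 0: 12
Level 1: 5, 7, 9, 13
Level 2: 1, 3, 4, 6, 8, 10, 11
Level 3: 2
10 first appears at level 2.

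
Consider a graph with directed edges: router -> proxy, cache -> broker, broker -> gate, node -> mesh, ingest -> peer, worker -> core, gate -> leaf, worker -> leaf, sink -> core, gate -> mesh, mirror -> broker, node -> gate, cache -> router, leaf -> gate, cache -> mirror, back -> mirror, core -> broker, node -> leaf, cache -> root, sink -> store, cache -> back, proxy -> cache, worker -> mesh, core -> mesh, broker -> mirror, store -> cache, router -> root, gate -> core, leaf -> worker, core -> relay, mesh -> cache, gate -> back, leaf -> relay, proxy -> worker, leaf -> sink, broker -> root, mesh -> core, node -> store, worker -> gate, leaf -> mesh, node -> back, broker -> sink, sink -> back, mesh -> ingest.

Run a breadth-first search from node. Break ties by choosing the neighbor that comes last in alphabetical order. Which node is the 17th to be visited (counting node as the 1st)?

peer

Visit node; enqueue store, mesh, leaf, gate, back → queue [store, mesh, leaf, gate, back]
Visit store; enqueue cache → queue [mesh, leaf, gate, back, cache]
Visit mesh; enqueue ingest, core → queue [leaf, gate, back, cache, ingest, core]
Visit leaf; enqueue worker, sink, relay → queue [gate, back, cache, ingest, core, worker, sink, relay]
Visit gate → queue [back, cache, ingest, core, worker, sink, relay]
Visit back; enqueue mirror → queue [cache, ingest, core, worker, sink, relay, mirror]
Visit cache; enqueue router, root, broker → queue [ingest, core, worker, sink, relay, mirror, router, root, broker]
Visit ingest; enqueue peer → queue [core, worker, sink, relay, mirror, router, root, broker, peer]
Visit core → queue [worker, sink, relay, mirror, router, root, broker, peer]
Visit worker → queue [sink, relay, mirror, router, root, broker, peer]
Visit sink → queue [relay, mirror, router, root, broker, peer]
Visit relay → queue [mirror, router, root, broker, peer]
Visit mirror → queue [router, root, broker, peer]
Visit router; enqueue proxy → queue [root, broker, peer, proxy]
Visit root → queue [broker, peer, proxy]
Visit broker → queue [peer, proxy]
Visit peer → queue [proxy]
Visit proxy → queue []

Visit order: node, store, mesh, leaf, gate, back, cache, ingest, core, worker, sink, relay, mirror, router, root, broker, peer, proxy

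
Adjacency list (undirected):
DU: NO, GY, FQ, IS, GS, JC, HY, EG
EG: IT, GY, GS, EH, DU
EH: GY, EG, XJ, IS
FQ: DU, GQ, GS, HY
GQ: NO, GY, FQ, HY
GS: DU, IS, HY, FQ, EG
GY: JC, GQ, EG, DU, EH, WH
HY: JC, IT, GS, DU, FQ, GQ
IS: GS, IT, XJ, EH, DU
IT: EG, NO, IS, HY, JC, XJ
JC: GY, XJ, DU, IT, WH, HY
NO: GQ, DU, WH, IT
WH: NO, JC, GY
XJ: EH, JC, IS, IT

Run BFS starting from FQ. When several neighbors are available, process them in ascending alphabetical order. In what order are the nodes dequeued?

Visit FQ; enqueue DU, GQ, GS, HY → queue [DU, GQ, GS, HY]
Visit DU; enqueue EG, GY, IS, JC, NO → queue [GQ, GS, HY, EG, GY, IS, JC, NO]
Visit GQ → queue [GS, HY, EG, GY, IS, JC, NO]
Visit GS → queue [HY, EG, GY, IS, JC, NO]
Visit HY; enqueue IT → queue [EG, GY, IS, JC, NO, IT]
Visit EG; enqueue EH → queue [GY, IS, JC, NO, IT, EH]
Visit GY; enqueue WH → queue [IS, JC, NO, IT, EH, WH]
Visit IS; enqueue XJ → queue [JC, NO, IT, EH, WH, XJ]
Visit JC → queue [NO, IT, EH, WH, XJ]
Visit NO → queue [IT, EH, WH, XJ]
Visit IT → queue [EH, WH, XJ]
Visit EH → queue [WH, XJ]
Visit WH → queue [XJ]
Visit XJ → queue []

FQ, DU, GQ, GS, HY, EG, GY, IS, JC, NO, IT, EH, WH, XJ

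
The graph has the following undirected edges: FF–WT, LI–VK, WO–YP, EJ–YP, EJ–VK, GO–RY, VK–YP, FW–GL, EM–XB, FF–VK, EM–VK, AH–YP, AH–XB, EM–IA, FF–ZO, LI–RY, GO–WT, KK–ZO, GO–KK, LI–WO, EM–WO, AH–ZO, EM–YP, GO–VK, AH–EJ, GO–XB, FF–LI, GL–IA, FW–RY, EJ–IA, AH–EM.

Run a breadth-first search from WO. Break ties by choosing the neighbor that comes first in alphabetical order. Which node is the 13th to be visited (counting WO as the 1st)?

GL

Visit WO; enqueue EM, LI, YP → queue [EM, LI, YP]
Visit EM; enqueue AH, IA, VK, XB → queue [LI, YP, AH, IA, VK, XB]
Visit LI; enqueue FF, RY → queue [YP, AH, IA, VK, XB, FF, RY]
Visit YP; enqueue EJ → queue [AH, IA, VK, XB, FF, RY, EJ]
Visit AH; enqueue ZO → queue [IA, VK, XB, FF, RY, EJ, ZO]
Visit IA; enqueue GL → queue [VK, XB, FF, RY, EJ, ZO, GL]
Visit VK; enqueue GO → queue [XB, FF, RY, EJ, ZO, GL, GO]
Visit XB → queue [FF, RY, EJ, ZO, GL, GO]
Visit FF; enqueue WT → queue [RY, EJ, ZO, GL, GO, WT]
Visit RY; enqueue FW → queue [EJ, ZO, GL, GO, WT, FW]
Visit EJ → queue [ZO, GL, GO, WT, FW]
Visit ZO; enqueue KK → queue [GL, GO, WT, FW, KK]
Visit GL → queue [GO, WT, FW, KK]
Visit GO → queue [WT, FW, KK]
Visit WT → queue [FW, KK]
Visit FW → queue [KK]
Visit KK → queue []

Visit order: WO, EM, LI, YP, AH, IA, VK, XB, FF, RY, EJ, ZO, GL, GO, WT, FW, KK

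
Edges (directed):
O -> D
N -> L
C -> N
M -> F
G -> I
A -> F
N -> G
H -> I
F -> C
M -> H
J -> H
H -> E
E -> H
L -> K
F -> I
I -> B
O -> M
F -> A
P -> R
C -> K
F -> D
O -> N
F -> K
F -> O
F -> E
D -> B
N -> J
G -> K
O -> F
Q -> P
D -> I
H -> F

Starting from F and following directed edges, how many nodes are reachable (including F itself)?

15

BFS from F visits: F, A, C, D, E, I, K, O, N, B, H, M, G, J, L
Reachable nodes: 15 of 18 total.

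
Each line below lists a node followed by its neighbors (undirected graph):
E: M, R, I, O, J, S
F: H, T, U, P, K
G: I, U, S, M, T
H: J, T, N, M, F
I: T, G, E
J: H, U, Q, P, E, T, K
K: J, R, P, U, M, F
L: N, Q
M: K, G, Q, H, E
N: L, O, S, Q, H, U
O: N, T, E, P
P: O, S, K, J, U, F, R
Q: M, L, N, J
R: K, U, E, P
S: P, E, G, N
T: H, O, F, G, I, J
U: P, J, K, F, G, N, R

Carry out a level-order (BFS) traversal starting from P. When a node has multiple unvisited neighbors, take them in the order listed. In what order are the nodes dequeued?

P, O, S, K, J, U, F, R, N, T, E, G, M, H, Q, L, I

Visit P; enqueue O, S, K, J, U, F, R → queue [O, S, K, J, U, F, R]
Visit O; enqueue N, T, E → queue [S, K, J, U, F, R, N, T, E]
Visit S; enqueue G → queue [K, J, U, F, R, N, T, E, G]
Visit K; enqueue M → queue [J, U, F, R, N, T, E, G, M]
Visit J; enqueue H, Q → queue [U, F, R, N, T, E, G, M, H, Q]
Visit U → queue [F, R, N, T, E, G, M, H, Q]
Visit F → queue [R, N, T, E, G, M, H, Q]
Visit R → queue [N, T, E, G, M, H, Q]
Visit N; enqueue L → queue [T, E, G, M, H, Q, L]
Visit T; enqueue I → queue [E, G, M, H, Q, L, I]
Visit E → queue [G, M, H, Q, L, I]
Visit G → queue [M, H, Q, L, I]
Visit M → queue [H, Q, L, I]
Visit H → queue [Q, L, I]
Visit Q → queue [L, I]
Visit L → queue [I]
Visit I → queue []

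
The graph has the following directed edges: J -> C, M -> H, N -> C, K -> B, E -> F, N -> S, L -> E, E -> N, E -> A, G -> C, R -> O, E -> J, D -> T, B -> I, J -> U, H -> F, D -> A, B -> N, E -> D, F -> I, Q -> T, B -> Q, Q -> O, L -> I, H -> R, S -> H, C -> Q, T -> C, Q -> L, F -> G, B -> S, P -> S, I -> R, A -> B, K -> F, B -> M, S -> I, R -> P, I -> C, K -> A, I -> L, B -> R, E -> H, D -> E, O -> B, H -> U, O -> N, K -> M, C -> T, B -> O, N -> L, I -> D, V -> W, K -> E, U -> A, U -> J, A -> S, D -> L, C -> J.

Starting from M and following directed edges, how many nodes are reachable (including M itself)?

20

BFS from M visits: M, H, U, R, F, J, A, P, O, I, G, C, S, B, N, L, D, T, Q, E
Reachable nodes: 20 of 23 total.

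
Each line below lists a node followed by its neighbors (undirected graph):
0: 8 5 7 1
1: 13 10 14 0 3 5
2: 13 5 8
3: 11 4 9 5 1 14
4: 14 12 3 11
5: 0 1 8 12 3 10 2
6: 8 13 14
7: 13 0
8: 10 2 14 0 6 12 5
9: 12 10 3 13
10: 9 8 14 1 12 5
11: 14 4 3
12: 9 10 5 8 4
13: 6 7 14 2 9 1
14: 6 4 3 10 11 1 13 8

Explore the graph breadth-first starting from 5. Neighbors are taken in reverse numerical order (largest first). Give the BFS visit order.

Visit 5; enqueue 12, 10, 8, 3, 2, 1, 0 → queue [12, 10, 8, 3, 2, 1, 0]
Visit 12; enqueue 9, 4 → queue [10, 8, 3, 2, 1, 0, 9, 4]
Visit 10; enqueue 14 → queue [8, 3, 2, 1, 0, 9, 4, 14]
Visit 8; enqueue 6 → queue [3, 2, 1, 0, 9, 4, 14, 6]
Visit 3; enqueue 11 → queue [2, 1, 0, 9, 4, 14, 6, 11]
Visit 2; enqueue 13 → queue [1, 0, 9, 4, 14, 6, 11, 13]
Visit 1 → queue [0, 9, 4, 14, 6, 11, 13]
Visit 0; enqueue 7 → queue [9, 4, 14, 6, 11, 13, 7]
Visit 9 → queue [4, 14, 6, 11, 13, 7]
Visit 4 → queue [14, 6, 11, 13, 7]
Visit 14 → queue [6, 11, 13, 7]
Visit 6 → queue [11, 13, 7]
Visit 11 → queue [13, 7]
Visit 13 → queue [7]
Visit 7 → queue []

5, 12, 10, 8, 3, 2, 1, 0, 9, 4, 14, 6, 11, 13, 7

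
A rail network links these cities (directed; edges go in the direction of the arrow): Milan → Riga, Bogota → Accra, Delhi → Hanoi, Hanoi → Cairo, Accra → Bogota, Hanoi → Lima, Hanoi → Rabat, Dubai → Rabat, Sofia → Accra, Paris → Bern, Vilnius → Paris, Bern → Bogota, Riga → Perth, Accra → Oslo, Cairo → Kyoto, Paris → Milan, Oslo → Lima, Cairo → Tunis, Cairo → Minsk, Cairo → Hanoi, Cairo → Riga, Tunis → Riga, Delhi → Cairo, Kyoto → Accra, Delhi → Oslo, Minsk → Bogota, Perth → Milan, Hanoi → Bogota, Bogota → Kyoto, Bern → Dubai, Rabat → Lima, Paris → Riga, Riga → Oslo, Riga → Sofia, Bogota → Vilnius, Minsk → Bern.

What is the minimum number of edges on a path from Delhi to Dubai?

Level 0: Delhi
Level 1: Cairo, Hanoi, Oslo
Level 2: Bogota, Kyoto, Lima, Minsk, Rabat, Riga, Tunis
Level 3: Accra, Bern, Perth, Sofia, Vilnius
Level 4: Dubai, Milan, Paris
Dubai first appears at level 4.

4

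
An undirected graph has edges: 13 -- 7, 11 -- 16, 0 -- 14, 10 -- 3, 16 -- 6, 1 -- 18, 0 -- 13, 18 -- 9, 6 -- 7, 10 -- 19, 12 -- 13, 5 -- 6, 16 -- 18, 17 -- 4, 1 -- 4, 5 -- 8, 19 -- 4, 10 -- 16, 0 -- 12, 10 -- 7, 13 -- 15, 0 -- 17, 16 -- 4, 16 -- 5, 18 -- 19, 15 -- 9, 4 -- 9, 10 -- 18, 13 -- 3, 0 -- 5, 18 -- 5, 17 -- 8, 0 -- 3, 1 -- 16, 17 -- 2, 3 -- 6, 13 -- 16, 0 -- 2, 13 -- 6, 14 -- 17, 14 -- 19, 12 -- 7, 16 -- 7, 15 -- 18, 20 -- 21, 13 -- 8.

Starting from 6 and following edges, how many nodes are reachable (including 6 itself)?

20

BFS from 6 visits: 6, 3, 5, 7, 13, 16, 0, 10, 8, 18, 12, 15, 1, 4, 11, 2, 14, 17, 19, 9
Reachable nodes: 20 of 22 total.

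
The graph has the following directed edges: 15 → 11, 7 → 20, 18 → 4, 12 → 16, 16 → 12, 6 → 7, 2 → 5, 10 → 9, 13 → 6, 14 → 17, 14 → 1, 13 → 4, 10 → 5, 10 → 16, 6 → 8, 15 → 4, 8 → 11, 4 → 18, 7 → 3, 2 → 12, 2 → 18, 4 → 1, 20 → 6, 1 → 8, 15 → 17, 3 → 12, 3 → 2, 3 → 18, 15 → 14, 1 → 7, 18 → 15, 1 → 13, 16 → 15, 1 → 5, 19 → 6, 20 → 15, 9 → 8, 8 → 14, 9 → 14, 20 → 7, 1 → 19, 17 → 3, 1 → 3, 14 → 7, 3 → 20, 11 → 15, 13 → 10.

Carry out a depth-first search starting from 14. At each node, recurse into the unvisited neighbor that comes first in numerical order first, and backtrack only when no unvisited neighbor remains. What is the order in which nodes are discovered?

Visit 14
14 → 1
1 → 3
3 → 2
2 → 5
2 → 12
12 → 16
16 → 15
15 → 4
4 → 18
15 → 11
15 → 17
3 → 20
20 → 6
6 → 7
6 → 8
1 → 13
13 → 10
10 → 9
1 → 19

14, 1, 3, 2, 5, 12, 16, 15, 4, 18, 11, 17, 20, 6, 7, 8, 13, 10, 9, 19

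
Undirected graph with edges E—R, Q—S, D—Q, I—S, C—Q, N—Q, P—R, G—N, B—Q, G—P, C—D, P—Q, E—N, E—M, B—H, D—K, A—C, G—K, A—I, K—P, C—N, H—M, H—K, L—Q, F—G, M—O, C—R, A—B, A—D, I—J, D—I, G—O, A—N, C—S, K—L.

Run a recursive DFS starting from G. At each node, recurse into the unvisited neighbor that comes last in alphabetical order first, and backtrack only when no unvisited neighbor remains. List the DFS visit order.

G → P → R → E → N → Q → S → I → J → D → K → L → H → M → O → B → A → C → F

Visit G
G → P
P → R
R → E
E → N
N → Q
Q → S
S → I
I → J
I → D
D → K
K → L
K → H
H → M
M → O
H → B
B → A
A → C
G → F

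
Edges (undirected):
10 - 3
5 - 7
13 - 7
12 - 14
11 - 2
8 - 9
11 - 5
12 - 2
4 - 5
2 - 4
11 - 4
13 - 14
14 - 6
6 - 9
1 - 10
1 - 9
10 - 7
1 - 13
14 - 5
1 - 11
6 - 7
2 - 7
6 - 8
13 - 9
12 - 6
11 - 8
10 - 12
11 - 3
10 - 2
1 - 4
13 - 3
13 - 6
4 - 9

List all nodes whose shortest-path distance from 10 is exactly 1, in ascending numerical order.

1, 2, 3, 7, 12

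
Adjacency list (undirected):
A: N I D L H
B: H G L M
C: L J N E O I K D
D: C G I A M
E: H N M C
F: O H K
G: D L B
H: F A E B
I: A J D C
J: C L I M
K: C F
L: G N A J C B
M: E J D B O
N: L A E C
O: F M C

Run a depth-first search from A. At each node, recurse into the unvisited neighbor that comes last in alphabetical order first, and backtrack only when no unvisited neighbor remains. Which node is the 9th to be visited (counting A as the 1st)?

C

Visit A
A → N
N → L
L → J
J → M
M → O
O → F
F → K
K → C
C → I
I → D
D → G
G → B
B → H
H → E

Visit order: A, N, L, J, M, O, F, K, C, I, D, G, B, H, E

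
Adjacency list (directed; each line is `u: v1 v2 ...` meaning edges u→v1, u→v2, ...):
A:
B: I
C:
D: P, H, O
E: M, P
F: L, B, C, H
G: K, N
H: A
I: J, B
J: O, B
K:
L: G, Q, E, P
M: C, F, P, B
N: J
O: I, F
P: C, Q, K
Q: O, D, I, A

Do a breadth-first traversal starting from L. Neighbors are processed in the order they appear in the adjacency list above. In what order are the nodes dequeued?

Visit L; enqueue G, Q, E, P → queue [G, Q, E, P]
Visit G; enqueue K, N → queue [Q, E, P, K, N]
Visit Q; enqueue O, D, I, A → queue [E, P, K, N, O, D, I, A]
Visit E; enqueue M → queue [P, K, N, O, D, I, A, M]
Visit P; enqueue C → queue [K, N, O, D, I, A, M, C]
Visit K → queue [N, O, D, I, A, M, C]
Visit N; enqueue J → queue [O, D, I, A, M, C, J]
Visit O; enqueue F → queue [D, I, A, M, C, J, F]
Visit D; enqueue H → queue [I, A, M, C, J, F, H]
Visit I; enqueue B → queue [A, M, C, J, F, H, B]
Visit A → queue [M, C, J, F, H, B]
Visit M → queue [C, J, F, H, B]
Visit C → queue [J, F, H, B]
Visit J → queue [F, H, B]
Visit F → queue [H, B]
Visit H → queue [B]
Visit B → queue []

L, G, Q, E, P, K, N, O, D, I, A, M, C, J, F, H, B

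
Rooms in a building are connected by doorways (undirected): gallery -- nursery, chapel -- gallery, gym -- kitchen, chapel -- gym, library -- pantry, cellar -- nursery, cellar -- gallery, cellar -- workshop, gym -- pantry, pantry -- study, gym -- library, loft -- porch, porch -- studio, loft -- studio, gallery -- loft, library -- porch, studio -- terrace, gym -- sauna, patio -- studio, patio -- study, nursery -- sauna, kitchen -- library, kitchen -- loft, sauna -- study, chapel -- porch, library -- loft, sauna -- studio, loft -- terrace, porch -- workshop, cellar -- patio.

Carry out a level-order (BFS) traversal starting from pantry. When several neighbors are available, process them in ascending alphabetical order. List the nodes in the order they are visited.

Visit pantry; enqueue gym, library, study → queue [gym, library, study]
Visit gym; enqueue chapel, kitchen, sauna → queue [library, study, chapel, kitchen, sauna]
Visit library; enqueue loft, porch → queue [study, chapel, kitchen, sauna, loft, porch]
Visit study; enqueue patio → queue [chapel, kitchen, sauna, loft, porch, patio]
Visit chapel; enqueue gallery → queue [kitchen, sauna, loft, porch, patio, gallery]
Visit kitchen → queue [sauna, loft, porch, patio, gallery]
Visit sauna; enqueue nursery, studio → queue [loft, porch, patio, gallery, nursery, studio]
Visit loft; enqueue terrace → queue [porch, patio, gallery, nursery, studio, terrace]
Visit porch; enqueue workshop → queue [patio, gallery, nursery, studio, terrace, workshop]
Visit patio; enqueue cellar → queue [gallery, nursery, studio, terrace, workshop, cellar]
Visit gallery → queue [nursery, studio, terrace, workshop, cellar]
Visit nursery → queue [studio, terrace, workshop, cellar]
Visit studio → queue [terrace, workshop, cellar]
Visit terrace → queue [workshop, cellar]
Visit workshop → queue [cellar]
Visit cellar → queue []

pantry → gym → library → study → chapel → kitchen → sauna → loft → porch → patio → gallery → nursery → studio → terrace → workshop → cellar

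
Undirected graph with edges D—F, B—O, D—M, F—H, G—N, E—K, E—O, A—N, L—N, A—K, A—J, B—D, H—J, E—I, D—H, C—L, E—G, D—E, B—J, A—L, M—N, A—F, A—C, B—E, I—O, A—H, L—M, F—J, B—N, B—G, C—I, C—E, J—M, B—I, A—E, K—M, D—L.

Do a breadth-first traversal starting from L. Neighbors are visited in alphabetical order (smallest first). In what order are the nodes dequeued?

L -> A -> C -> D -> M -> N -> E -> F -> H -> J -> K -> I -> B -> G -> O

Visit L; enqueue A, C, D, M, N → queue [A, C, D, M, N]
Visit A; enqueue E, F, H, J, K → queue [C, D, M, N, E, F, H, J, K]
Visit C; enqueue I → queue [D, M, N, E, F, H, J, K, I]
Visit D; enqueue B → queue [M, N, E, F, H, J, K, I, B]
Visit M → queue [N, E, F, H, J, K, I, B]
Visit N; enqueue G → queue [E, F, H, J, K, I, B, G]
Visit E; enqueue O → queue [F, H, J, K, I, B, G, O]
Visit F → queue [H, J, K, I, B, G, O]
Visit H → queue [J, K, I, B, G, O]
Visit J → queue [K, I, B, G, O]
Visit K → queue [I, B, G, O]
Visit I → queue [B, G, O]
Visit B → queue [G, O]
Visit G → queue [O]
Visit O → queue []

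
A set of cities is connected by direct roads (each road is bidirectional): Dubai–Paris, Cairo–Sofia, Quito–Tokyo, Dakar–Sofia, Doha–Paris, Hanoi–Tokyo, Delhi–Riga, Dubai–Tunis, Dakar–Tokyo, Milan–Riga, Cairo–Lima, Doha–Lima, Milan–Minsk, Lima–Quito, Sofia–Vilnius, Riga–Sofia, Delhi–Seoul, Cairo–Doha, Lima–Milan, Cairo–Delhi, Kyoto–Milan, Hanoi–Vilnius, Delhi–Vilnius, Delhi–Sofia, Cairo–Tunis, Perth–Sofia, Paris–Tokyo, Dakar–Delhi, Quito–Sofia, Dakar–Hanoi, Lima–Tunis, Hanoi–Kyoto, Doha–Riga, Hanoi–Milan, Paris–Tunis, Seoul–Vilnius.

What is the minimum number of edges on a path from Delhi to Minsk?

3

Level 0: Delhi
Level 1: Cairo, Dakar, Riga, Seoul, Sofia, Vilnius
Level 2: Doha, Hanoi, Lima, Milan, Perth, Quito, Tokyo, Tunis
Level 3: Dubai, Kyoto, Minsk, Paris
Minsk first appears at level 3.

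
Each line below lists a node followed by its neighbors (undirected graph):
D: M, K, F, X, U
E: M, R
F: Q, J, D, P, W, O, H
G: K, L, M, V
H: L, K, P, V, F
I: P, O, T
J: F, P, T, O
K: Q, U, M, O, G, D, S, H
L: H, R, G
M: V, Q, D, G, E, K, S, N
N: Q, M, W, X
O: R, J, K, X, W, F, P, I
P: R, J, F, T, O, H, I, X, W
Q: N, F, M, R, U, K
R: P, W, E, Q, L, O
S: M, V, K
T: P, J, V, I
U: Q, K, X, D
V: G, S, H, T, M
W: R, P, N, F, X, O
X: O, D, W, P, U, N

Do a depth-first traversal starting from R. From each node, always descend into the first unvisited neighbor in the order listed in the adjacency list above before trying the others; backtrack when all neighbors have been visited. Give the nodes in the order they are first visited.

Visit R
R → P
P → J
J → F
F → Q
Q → N
N → M
M → V
V → G
G → K
K → U
U → X
X → O
O → W
O → I
I → T
X → D
K → S
K → H
H → L
M → E

R, P, J, F, Q, N, M, V, G, K, U, X, O, W, I, T, D, S, H, L, E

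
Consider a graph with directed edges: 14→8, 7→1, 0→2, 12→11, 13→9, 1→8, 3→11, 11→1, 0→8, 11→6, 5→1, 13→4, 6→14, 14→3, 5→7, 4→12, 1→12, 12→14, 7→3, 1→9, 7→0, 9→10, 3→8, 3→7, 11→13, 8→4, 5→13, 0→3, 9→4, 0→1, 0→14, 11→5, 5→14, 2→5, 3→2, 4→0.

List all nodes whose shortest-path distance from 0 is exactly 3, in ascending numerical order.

Level 0: 0
Level 1: 1, 2, 3, 8, 14
Level 2: 4, 5, 7, 9, 11, 12
Level 3: 6, 10, 13

6, 10, 13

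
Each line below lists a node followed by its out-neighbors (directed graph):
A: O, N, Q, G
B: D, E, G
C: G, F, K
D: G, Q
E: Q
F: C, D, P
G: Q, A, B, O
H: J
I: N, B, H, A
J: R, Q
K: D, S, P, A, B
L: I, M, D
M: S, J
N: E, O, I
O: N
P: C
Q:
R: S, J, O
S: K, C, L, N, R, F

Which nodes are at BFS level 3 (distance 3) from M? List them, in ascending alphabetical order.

Level 0: M
Level 1: J, S
Level 2: C, F, K, L, N, Q, R
Level 3: A, B, D, E, G, I, O, P
Level 4: H

A, B, D, E, G, I, O, P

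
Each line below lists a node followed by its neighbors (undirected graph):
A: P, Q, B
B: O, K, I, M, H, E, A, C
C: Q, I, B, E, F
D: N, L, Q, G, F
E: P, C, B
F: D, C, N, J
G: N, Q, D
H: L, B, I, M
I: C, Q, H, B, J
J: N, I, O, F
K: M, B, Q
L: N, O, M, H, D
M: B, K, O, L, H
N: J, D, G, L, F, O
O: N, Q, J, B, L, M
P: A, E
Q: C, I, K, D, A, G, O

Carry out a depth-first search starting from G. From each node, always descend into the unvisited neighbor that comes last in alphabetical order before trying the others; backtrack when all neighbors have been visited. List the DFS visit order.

G -> Q -> O -> N -> L -> M -> K -> B -> I -> J -> F -> D -> C -> E -> P -> A -> H

Visit G
G → Q
Q → O
O → N
N → L
L → M
M → K
K → B
B → I
I → J
J → F
F → D
F → C
C → E
E → P
P → A
I → H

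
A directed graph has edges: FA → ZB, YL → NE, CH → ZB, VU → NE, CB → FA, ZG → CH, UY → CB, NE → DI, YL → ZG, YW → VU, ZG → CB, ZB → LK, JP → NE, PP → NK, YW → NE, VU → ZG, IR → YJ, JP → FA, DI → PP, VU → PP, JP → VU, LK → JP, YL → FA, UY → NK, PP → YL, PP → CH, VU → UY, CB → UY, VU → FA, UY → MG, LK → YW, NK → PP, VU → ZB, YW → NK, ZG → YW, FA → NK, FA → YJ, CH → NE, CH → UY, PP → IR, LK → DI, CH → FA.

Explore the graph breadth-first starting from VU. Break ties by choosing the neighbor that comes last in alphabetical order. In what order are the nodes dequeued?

VU, ZG, ZB, UY, PP, NE, FA, YW, CH, CB, LK, NK, MG, YL, IR, DI, YJ, JP

Visit VU; enqueue ZG, ZB, UY, PP, NE, FA → queue [ZG, ZB, UY, PP, NE, FA]
Visit ZG; enqueue YW, CH, CB → queue [ZB, UY, PP, NE, FA, YW, CH, CB]
Visit ZB; enqueue LK → queue [UY, PP, NE, FA, YW, CH, CB, LK]
Visit UY; enqueue NK, MG → queue [PP, NE, FA, YW, CH, CB, LK, NK, MG]
Visit PP; enqueue YL, IR → queue [NE, FA, YW, CH, CB, LK, NK, MG, YL, IR]
Visit NE; enqueue DI → queue [FA, YW, CH, CB, LK, NK, MG, YL, IR, DI]
Visit FA; enqueue YJ → queue [YW, CH, CB, LK, NK, MG, YL, IR, DI, YJ]
Visit YW → queue [CH, CB, LK, NK, MG, YL, IR, DI, YJ]
Visit CH → queue [CB, LK, NK, MG, YL, IR, DI, YJ]
Visit CB → queue [LK, NK, MG, YL, IR, DI, YJ]
Visit LK; enqueue JP → queue [NK, MG, YL, IR, DI, YJ, JP]
Visit NK → queue [MG, YL, IR, DI, YJ, JP]
Visit MG → queue [YL, IR, DI, YJ, JP]
Visit YL → queue [IR, DI, YJ, JP]
Visit IR → queue [DI, YJ, JP]
Visit DI → queue [YJ, JP]
Visit YJ → queue [JP]
Visit JP → queue []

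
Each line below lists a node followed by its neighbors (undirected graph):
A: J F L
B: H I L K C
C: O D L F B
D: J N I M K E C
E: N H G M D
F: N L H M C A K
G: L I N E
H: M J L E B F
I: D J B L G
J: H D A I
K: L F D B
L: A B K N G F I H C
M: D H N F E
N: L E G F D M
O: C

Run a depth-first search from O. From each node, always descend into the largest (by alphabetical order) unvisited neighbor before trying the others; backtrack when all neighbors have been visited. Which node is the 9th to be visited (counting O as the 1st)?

G

Visit O
O → C
C → L
L → N
N → M
M → H
H → J
J → I
I → G
G → E
E → D
D → K
K → F
F → A
K → B

Visit order: O, C, L, N, M, H, J, I, G, E, D, K, F, A, B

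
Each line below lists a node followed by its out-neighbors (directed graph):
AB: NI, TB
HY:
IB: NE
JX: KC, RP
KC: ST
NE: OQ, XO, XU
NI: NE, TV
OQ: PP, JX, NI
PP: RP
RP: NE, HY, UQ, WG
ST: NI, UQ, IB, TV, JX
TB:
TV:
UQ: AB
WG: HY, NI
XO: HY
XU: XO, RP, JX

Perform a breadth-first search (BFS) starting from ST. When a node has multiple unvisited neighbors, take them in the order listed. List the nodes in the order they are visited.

Visit ST; enqueue NI, UQ, IB, TV, JX → queue [NI, UQ, IB, TV, JX]
Visit NI; enqueue NE → queue [UQ, IB, TV, JX, NE]
Visit UQ; enqueue AB → queue [IB, TV, JX, NE, AB]
Visit IB → queue [TV, JX, NE, AB]
Visit TV → queue [JX, NE, AB]
Visit JX; enqueue KC, RP → queue [NE, AB, KC, RP]
Visit NE; enqueue OQ, XO, XU → queue [AB, KC, RP, OQ, XO, XU]
Visit AB; enqueue TB → queue [KC, RP, OQ, XO, XU, TB]
Visit KC → queue [RP, OQ, XO, XU, TB]
Visit RP; enqueue HY, WG → queue [OQ, XO, XU, TB, HY, WG]
Visit OQ; enqueue PP → queue [XO, XU, TB, HY, WG, PP]
Visit XO → queue [XU, TB, HY, WG, PP]
Visit XU → queue [TB, HY, WG, PP]
Visit TB → queue [HY, WG, PP]
Visit HY → queue [WG, PP]
Visit WG → queue [PP]
Visit PP → queue []

ST NI UQ IB TV JX NE AB KC RP OQ XO XU TB HY WG PP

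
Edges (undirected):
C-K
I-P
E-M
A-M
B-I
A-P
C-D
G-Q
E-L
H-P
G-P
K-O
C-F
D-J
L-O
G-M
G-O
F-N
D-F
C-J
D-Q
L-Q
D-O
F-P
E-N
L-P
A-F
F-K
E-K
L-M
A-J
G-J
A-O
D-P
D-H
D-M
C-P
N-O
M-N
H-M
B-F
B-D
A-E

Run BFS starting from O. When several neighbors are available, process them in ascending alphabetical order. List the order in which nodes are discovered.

O, A, D, G, K, L, N, E, F, J, M, P, B, C, H, Q, I

Visit O; enqueue A, D, G, K, L, N → queue [A, D, G, K, L, N]
Visit A; enqueue E, F, J, M, P → queue [D, G, K, L, N, E, F, J, M, P]
Visit D; enqueue B, C, H, Q → queue [G, K, L, N, E, F, J, M, P, B, C, H, Q]
Visit G → queue [K, L, N, E, F, J, M, P, B, C, H, Q]
Visit K → queue [L, N, E, F, J, M, P, B, C, H, Q]
Visit L → queue [N, E, F, J, M, P, B, C, H, Q]
Visit N → queue [E, F, J, M, P, B, C, H, Q]
Visit E → queue [F, J, M, P, B, C, H, Q]
Visit F → queue [J, M, P, B, C, H, Q]
Visit J → queue [M, P, B, C, H, Q]
Visit M → queue [P, B, C, H, Q]
Visit P; enqueue I → queue [B, C, H, Q, I]
Visit B → queue [C, H, Q, I]
Visit C → queue [H, Q, I]
Visit H → queue [Q, I]
Visit Q → queue [I]
Visit I → queue []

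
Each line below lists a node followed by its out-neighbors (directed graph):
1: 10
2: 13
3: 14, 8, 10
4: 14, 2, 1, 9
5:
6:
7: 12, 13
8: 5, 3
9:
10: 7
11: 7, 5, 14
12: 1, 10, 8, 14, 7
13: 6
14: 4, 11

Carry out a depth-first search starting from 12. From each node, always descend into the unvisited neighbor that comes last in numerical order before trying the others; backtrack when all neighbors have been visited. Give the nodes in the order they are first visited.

12 14 11 7 13 6 5 4 9 2 1 10 8 3

Visit 12
12 → 14
14 → 11
11 → 7
7 → 13
13 → 6
11 → 5
14 → 4
4 → 9
4 → 2
4 → 1
1 → 10
12 → 8
8 → 3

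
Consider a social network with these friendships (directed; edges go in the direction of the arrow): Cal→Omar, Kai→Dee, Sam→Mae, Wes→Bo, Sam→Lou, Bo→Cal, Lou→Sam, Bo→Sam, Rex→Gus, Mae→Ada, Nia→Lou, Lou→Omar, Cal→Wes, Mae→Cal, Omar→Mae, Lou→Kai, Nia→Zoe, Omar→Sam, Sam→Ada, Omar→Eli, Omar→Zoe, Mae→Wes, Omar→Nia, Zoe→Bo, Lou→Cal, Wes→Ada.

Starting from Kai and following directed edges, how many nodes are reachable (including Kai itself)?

2

BFS from Kai visits: Kai, Dee
Reachable nodes: 2 of 15 total.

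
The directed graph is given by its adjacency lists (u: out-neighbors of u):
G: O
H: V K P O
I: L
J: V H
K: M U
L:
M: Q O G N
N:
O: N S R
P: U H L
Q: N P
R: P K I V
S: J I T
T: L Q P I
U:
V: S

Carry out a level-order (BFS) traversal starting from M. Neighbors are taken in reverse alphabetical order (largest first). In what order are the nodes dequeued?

M, Q, O, N, G, P, S, R, U, L, H, T, J, I, V, K

Visit M; enqueue Q, O, N, G → queue [Q, O, N, G]
Visit Q; enqueue P → queue [O, N, G, P]
Visit O; enqueue S, R → queue [N, G, P, S, R]
Visit N → queue [G, P, S, R]
Visit G → queue [P, S, R]
Visit P; enqueue U, L, H → queue [S, R, U, L, H]
Visit S; enqueue T, J, I → queue [R, U, L, H, T, J, I]
Visit R; enqueue V, K → queue [U, L, H, T, J, I, V, K]
Visit U → queue [L, H, T, J, I, V, K]
Visit L → queue [H, T, J, I, V, K]
Visit H → queue [T, J, I, V, K]
Visit T → queue [J, I, V, K]
Visit J → queue [I, V, K]
Visit I → queue [V, K]
Visit V → queue [K]
Visit K → queue []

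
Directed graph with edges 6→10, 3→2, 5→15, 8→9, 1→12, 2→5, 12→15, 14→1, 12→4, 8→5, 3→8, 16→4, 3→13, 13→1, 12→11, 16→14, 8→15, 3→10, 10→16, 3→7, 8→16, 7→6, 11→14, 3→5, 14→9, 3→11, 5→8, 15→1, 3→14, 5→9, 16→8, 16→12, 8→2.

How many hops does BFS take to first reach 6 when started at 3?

Level 0: 3
Level 1: 2, 5, 7, 8, 10, 11, 13, 14
Level 2: 1, 6, 9, 15, 16
Level 3: 4, 12
6 first appears at level 2.

2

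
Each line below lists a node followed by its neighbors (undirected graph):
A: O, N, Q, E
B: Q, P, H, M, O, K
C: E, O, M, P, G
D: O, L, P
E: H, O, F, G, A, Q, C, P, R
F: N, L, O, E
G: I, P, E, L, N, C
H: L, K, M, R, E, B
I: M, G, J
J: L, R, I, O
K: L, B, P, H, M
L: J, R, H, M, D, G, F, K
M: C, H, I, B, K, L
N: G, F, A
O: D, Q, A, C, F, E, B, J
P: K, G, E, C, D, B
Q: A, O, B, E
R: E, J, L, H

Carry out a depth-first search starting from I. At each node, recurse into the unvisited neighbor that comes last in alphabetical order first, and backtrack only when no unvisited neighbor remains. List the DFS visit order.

I -> M -> L -> R -> J -> O -> Q -> E -> P -> K -> H -> B -> G -> N -> F -> A -> C -> D

Visit I
I → M
M → L
L → R
R → J
J → O
O → Q
Q → E
E → P
P → K
K → H
H → B
P → G
G → N
N → F
N → A
G → C
P → D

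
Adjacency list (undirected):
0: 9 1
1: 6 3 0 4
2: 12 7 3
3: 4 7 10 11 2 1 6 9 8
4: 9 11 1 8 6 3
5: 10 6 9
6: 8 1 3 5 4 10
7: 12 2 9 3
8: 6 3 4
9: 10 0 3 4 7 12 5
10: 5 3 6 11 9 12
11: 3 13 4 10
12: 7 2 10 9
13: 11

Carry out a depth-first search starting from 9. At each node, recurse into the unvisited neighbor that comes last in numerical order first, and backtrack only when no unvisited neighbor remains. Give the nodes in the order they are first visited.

9 12 10 11 13 4 8 6 5 3 7 2 1 0

Visit 9
9 → 12
12 → 10
10 → 11
11 → 13
11 → 4
4 → 8
8 → 6
6 → 5
6 → 3
3 → 7
7 → 2
3 → 1
1 → 0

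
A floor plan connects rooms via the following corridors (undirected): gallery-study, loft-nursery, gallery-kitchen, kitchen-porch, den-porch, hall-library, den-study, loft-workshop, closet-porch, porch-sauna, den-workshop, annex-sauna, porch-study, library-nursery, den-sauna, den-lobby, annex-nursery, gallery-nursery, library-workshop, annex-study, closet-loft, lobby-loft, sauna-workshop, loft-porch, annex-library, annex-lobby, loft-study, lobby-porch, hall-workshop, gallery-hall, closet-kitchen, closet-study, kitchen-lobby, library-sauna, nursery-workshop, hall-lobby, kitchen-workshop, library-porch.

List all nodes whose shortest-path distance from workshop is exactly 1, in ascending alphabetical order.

den, hall, kitchen, library, loft, nursery, sauna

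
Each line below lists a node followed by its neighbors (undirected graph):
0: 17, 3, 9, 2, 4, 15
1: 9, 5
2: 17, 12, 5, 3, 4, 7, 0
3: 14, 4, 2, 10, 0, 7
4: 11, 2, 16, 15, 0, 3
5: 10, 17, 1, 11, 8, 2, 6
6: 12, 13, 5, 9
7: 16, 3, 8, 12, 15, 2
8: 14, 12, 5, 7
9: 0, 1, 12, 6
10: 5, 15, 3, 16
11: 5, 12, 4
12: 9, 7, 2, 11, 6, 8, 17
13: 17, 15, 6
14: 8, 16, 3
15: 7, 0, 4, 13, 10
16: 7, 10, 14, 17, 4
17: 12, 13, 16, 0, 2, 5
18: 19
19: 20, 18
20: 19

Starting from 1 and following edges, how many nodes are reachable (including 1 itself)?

BFS from 1 visits: 1, 9, 5, 0, 12, 6, 10, 17, 11, 8, 2, 3, 4, 15, 7, 13, 16, 14
Reachable nodes: 18 of 21 total.

18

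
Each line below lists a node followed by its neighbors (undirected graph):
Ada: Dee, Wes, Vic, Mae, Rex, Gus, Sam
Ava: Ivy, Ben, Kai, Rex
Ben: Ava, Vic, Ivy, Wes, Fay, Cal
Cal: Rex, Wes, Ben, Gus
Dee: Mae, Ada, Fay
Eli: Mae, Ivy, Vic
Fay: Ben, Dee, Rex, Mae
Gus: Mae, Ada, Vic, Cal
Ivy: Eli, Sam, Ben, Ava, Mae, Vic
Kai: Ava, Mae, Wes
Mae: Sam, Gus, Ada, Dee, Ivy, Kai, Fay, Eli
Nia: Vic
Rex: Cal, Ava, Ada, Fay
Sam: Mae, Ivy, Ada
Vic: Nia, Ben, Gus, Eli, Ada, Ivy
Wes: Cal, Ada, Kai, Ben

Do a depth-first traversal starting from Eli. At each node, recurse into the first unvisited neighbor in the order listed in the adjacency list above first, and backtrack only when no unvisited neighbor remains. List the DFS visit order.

Eli, Mae, Sam, Ivy, Ben, Ava, Kai, Wes, Cal, Rex, Ada, Dee, Fay, Vic, Nia, Gus

Visit Eli
Eli → Mae
Mae → Sam
Sam → Ivy
Ivy → Ben
Ben → Ava
Ava → Kai
Kai → Wes
Wes → Cal
Cal → Rex
Rex → Ada
Ada → Dee
Dee → Fay
Ada → Vic
Vic → Nia
Vic → Gus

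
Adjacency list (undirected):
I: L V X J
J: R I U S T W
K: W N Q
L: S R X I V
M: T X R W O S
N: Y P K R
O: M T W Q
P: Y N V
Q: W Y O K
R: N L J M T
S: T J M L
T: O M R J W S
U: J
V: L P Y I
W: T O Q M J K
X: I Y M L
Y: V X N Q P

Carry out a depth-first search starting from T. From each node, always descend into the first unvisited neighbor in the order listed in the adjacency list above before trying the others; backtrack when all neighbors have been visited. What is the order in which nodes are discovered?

Visit T
T → O
O → M
M → X
X → I
I → L
L → S
S → J
J → R
R → N
N → Y
Y → V
V → P
Y → Q
Q → W
W → K
J → U

T → O → M → X → I → L → S → J → R → N → Y → V → P → Q → W → K → U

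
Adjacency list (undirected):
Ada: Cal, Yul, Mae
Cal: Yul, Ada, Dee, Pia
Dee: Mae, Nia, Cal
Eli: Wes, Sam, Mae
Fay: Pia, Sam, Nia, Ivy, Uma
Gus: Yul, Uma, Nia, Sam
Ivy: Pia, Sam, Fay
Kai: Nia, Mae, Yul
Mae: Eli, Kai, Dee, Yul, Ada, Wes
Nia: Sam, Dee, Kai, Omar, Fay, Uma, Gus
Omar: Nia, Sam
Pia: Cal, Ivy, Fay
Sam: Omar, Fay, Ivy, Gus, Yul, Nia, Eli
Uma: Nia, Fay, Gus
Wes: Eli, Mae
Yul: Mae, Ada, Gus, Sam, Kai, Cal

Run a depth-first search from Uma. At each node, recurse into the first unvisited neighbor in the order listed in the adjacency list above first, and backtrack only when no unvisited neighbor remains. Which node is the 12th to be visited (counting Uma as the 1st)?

Kai

Visit Uma
Uma → Nia
Nia → Sam
Sam → Omar
Sam → Fay
Fay → Pia
Pia → Cal
Cal → Yul
Yul → Mae
Mae → Eli
Eli → Wes
Mae → Kai
Mae → Dee
Mae → Ada
Yul → Gus
Pia → Ivy

Visit order: Uma, Nia, Sam, Omar, Fay, Pia, Cal, Yul, Mae, Eli, Wes, Kai, Dee, Ada, Gus, Ivy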